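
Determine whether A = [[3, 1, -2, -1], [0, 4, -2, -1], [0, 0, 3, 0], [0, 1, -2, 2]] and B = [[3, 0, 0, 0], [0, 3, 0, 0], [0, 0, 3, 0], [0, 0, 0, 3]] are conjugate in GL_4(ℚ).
Both have characteristic polynomial (x - 3)^4, but the minimal polynomial of A is (x - 3)^2 while the minimal polynomial of B is x - 3. The minimal polynomial is a similarity invariant, so A and B are not similar.

No.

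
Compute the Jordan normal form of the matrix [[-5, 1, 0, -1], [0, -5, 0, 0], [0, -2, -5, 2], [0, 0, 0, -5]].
The characteristic polynomial is det(xI - A) = (x + 5)^4, so the eigenvalues are -5 (algebraic multiplicity 4).

For λ = -5: rank(A + 5I) = 1, rank((A + 5I)^2) = 0. The eigenspace has dimension 4 - 1 = 3, so there are 3 Jordan blocks; the rank sequence gives block sizes [2, 1, 1].

Assembling the blocks gives the Jordan form J above.

J = [[-5, 1, 0, 0], [0, -5, 0, 0], [0, 0, -5, 0], [0, 0, 0, -5]]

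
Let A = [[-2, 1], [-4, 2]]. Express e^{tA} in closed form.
A has Jordan form J = [[0, 1], [0, 0]] with A = PJP^{-1}, so e^{tA} = P e^{tJ} P^{-1}.

For a Jordan block J_k(λ), e^{tJ_k(λ)} = e^{λt} · (I + tN + t^2 N^2/2! + ... + t^{k-1} N^{k-1}/(k-1)!) where N is the nilpotent superdiagonal part.

Assembling the blocks and conjugating back gives the entries of e^{tA} as shown above.

e^{tA} = [[1 - 2*t, t], [-4*t, 2*t + 1]]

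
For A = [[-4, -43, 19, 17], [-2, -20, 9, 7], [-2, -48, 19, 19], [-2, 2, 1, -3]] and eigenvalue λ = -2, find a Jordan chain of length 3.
We seek v_1 ∈ ker((A + 2I)^3) \ ker((A + 2I)^2), then set v_{i+1} = (A + 2I) v_i.

One such chain is v_1 = [[-4, -2, -5, 0]]^T, v_2 = [[-1, -1, -1, -1]]^T, v_3 = [[9, 4, 10, 0]]^T. Check: (A + 2I) v_3 = [[0, 0, 0, 0]]^T = 0.

v_1 = [[-4, -2, -5, 0]]^T, v_2 = [[-1, -1, -1, -1]]^T, v_3 = [[9, 4, 10, 0]]^T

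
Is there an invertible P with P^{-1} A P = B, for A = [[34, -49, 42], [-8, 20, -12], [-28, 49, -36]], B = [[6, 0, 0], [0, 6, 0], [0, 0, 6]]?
Both have characteristic polynomial (x - 6)^3, but the minimal polynomial of A is (x - 6)^2 while the minimal polynomial of B is x - 6. The minimal polynomial is a similarity invariant, so A and B are not similar.

No.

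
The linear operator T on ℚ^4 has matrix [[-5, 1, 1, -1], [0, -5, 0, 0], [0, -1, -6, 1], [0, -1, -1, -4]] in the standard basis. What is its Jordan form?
J = [[-5, 1, 0, 0], [0, -5, 0, 0], [0, 0, -5, 0], [0, 0, 0, -5]]

The characteristic polynomial is det(xI - A) = (x + 5)^4, so the eigenvalues are -5 (algebraic multiplicity 4).

For λ = -5: rank(A + 5I) = 1, rank((A + 5I)^2) = 0. The eigenspace has dimension 4 - 1 = 3, so there are 3 Jordan blocks; the rank sequence gives block sizes [2, 1, 1].

Assembling the blocks gives the Jordan form J above.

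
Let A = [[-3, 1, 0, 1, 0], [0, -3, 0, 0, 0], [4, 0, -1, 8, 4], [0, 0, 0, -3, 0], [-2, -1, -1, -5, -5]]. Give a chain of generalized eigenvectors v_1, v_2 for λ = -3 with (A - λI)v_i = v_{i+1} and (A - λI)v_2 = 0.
We seek v_1 ∈ ker((A + 3I)^2) \ ker(A + 3I), then set v_{i+1} = (A + 3I) v_i.

One such chain is v_1 = [[0, 1, -1, 0, 0]]^T, v_2 = [[1, 0, -2, 0, 0]]^T. Check: (A + 3I) v_2 = [[0, 0, 0, 0, 0]]^T = 0.

v_1 = [[0, 1, -1, 0, 0]]^T, v_2 = [[1, 0, -2, 0, 0]]^T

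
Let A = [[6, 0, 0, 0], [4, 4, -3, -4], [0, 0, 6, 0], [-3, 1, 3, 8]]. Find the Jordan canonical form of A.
J = [[6, 1, 0, 0], [0, 6, 1, 0], [0, 0, 6, 0], [0, 0, 0, 6]]

The characteristic polynomial is det(xI - A) = (x - 6)^4, so the eigenvalues are 6 (algebraic multiplicity 4).

For λ = 6: rank(A - 6I) = 2, rank((A - 6I)^2) = 1, rank((A - 6I)^3) = 0. The eigenspace has dimension 4 - 2 = 2, so there are 2 Jordan blocks; the rank sequence gives block sizes [3, 1].

Assembling the blocks gives the Jordan form J above.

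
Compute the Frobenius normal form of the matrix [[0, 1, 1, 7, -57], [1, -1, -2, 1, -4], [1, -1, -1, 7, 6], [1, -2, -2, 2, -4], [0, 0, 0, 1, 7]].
The invariant factors of A (the non-unit diagonal entries of the Smith normal form of xI - A over ℚ[x]) are (x - 3)^3(x - 1)(x + 3), each dividing the next. The characteristic polynomial is their product, (x - 3)^3(x - 1)(x + 3).

The rational canonical form is the block-diagonal matrix of companion matrices C(f_i):
R = [[0, 0, 0, 0, -81], [1, 0, 0, 0, 135], [0, 1, 0, 0, -54], [0, 0, 1, 0, -6], [0, 0, 0, 1, 7]].

R = [[0, 0, 0, 0, -81], [1, 0, 0, 0, 135], [0, 1, 0, 0, -54], [0, 0, 1, 0, -6], [0, 0, 0, 1, 7]]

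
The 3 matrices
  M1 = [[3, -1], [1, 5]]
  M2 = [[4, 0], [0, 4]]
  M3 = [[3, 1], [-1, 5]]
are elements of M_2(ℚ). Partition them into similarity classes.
2 classes: {M1, M3}, {M2}

Characteristic polynomials: χ_{M1} = (x - 4)^2, χ_{M2} = (x - 4)^2, χ_{M3} = (x - 4)^2.

{M1, M3}: invariant factors (x - 4)^2.

{M2}: invariant factors x - 4, x - 4.

Matrices are similar if and only if their invariant-factor lists agree; the partition into similarity classes is {M1, M3}, {M2}.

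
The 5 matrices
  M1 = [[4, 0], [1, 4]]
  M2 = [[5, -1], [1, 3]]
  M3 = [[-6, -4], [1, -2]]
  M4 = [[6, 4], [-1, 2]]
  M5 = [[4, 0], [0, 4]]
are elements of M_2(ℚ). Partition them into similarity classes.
3 classes: {M1, M2, M4}, {M3}, {M5}

Characteristic polynomials: χ_{M1} = (x - 4)^2, χ_{M2} = (x - 4)^2, χ_{M3} = (x + 4)^2, χ_{M4} = (x - 4)^2, χ_{M5} = (x - 4)^2.

{M1, M2, M4}: invariant factors (x - 4)^2.

{M3}: invariant factors (x + 4)^2.

{M5}: invariant factors x - 4, x - 4.

Matrices are similar if and only if their invariant-factor lists agree; the partition into similarity classes is {M1, M2, M4}, {M3}, {M5}.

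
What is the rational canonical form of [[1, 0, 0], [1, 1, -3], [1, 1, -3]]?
R = [[0, 0, 0], [1, 0, 2], [0, 1, -1]]

The invariant factors of A (the non-unit diagonal entries of the Smith normal form of xI - A over ℚ[x]) are x(x - 1)(x + 2), each dividing the next. The characteristic polynomial is their product, x(x - 1)(x + 2).

The rational canonical form is the block-diagonal matrix of companion matrices C(f_i):
R = [[0, 0, 0], [1, 0, 2], [0, 1, -1]].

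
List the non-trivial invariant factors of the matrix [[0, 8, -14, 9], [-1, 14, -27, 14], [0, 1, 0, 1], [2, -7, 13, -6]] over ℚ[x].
The Jordan structure of A has elementary divisors (x + 1), (x - 3)^3. Arranging the block sizes at each eigenvalue in decreasing order and taking row products gives the invariant factors.

Invariant factors (smallest first, each dividing the next): (x - 3)^3(x + 1).

Check: the last factor (x - 3)^3(x + 1) is the minimal polynomial, and the product (x - 3)^3(x + 1) is the characteristic polynomial.

(x - 3)^3(x + 1)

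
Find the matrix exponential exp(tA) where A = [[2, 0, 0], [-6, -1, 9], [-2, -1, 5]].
e^{tA} = [[e^{2*t}, 0, 0], [-6*t*e^{2*t}, (1 - 3*t)*e^{2*t}, 9*t*e^{2*t}], [-2*t*e^{2*t}, -t*e^{2*t}, (3*t + 1)*e^{2*t}]]

A has Jordan form J = [[2, 1, 0], [0, 2, 0], [0, 0, 2]] with A = PJP^{-1}, so e^{tA} = P e^{tJ} P^{-1}.

For a Jordan block J_k(λ), e^{tJ_k(λ)} = e^{λt} · (I + tN + t^2 N^2/2! + ... + t^{k-1} N^{k-1}/(k-1)!) where N is the nilpotent superdiagonal part.

Assembling the blocks and conjugating back gives the entries of e^{tA} as shown above.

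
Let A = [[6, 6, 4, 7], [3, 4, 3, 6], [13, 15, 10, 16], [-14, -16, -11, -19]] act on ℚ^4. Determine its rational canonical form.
The invariant factors of A (the non-unit diagonal entries of the Smith normal form of xI - A over ℚ[x]) are (x - 1)(x^3 - x + 1), each dividing the next. The characteristic polynomial is their product, (x - 1)(x^3 - x + 1).

The rational canonical form is the block-diagonal matrix of companion matrices C(f_i):
R = [[0, 0, 0, 1], [1, 0, 0, -2], [0, 1, 0, 1], [0, 0, 1, 1]].

Note the characteristic polynomial does not split into linear factors over ℚ, so A has no Jordan form over ℚ; the rational canonical form exists over any field.

R = [[0, 0, 0, 1], [1, 0, 0, -2], [0, 1, 0, 1], [0, 0, 1, 1]]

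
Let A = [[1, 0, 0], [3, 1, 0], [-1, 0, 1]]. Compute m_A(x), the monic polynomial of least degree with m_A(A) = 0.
The characteristic polynomial factors as (x - 1)^3. The minimal polynomial is ∏(x - λ)^{k_λ} where k_λ is the size of the largest Jordan block at λ.

For λ = 1: rank(A - I) = 1, and the largest Jordan block has size 2 (the smallest k with rank((A - I)^k) = rank((A - I)^(k+1))).

So m_A(x) = (x - 1)^2.

m_A(x) = (x - 1)^2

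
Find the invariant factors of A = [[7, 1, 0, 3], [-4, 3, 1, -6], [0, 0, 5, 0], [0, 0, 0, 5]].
The Jordan structure of A has elementary divisors (x - 5)^3, (x - 5). Arranging the block sizes at each eigenvalue in decreasing order and taking row products gives the invariant factors.

Invariant factors (smallest first, each dividing the next): x - 5, (x - 5)^3.

Check: the last factor (x - 5)^3 is the minimal polynomial, and the product (x - 5)^4 is the characteristic polynomial.

x - 5, (x - 5)^3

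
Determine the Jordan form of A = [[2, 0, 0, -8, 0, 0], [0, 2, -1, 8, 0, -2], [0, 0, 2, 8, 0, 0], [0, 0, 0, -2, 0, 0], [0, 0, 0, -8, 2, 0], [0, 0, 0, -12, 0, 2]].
J = [[-2, 0, 0, 0, 0, 0], [0, 2, 1, 0, 0, 0], [0, 0, 2, 0, 0, 0], [0, 0, 0, 2, 0, 0], [0, 0, 0, 0, 2, 0], [0, 0, 0, 0, 0, 2]]

The characteristic polynomial is det(xI - A) = (x - 2)^5(x + 2), so the eigenvalues are -2 (algebraic multiplicity 1), 2 (algebraic multiplicity 5).

For λ = -2: algebraic multiplicity 1 gives one 1×1 block.

For λ = 2: rank(A - 2I) = 2, rank((A - 2I)^2) = 1. The eigenspace has dimension 6 - 2 = 4, so there are 4 Jordan blocks; the rank sequence gives block sizes [2, 1, 1, 1].

Assembling the blocks gives the Jordan form J above.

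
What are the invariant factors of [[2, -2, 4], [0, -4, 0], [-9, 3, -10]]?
x + 4, (x + 4)^2

The Jordan structure of A has elementary divisors (x + 4)^2, (x + 4). Arranging the block sizes at each eigenvalue in decreasing order and taking row products gives the invariant factors.

Invariant factors (smallest first, each dividing the next): x + 4, (x + 4)^2.

Check: the last factor (x + 4)^2 is the minimal polynomial, and the product (x + 4)^3 is the characteristic polynomial.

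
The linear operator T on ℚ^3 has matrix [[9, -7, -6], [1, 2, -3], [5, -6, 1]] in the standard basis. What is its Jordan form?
The characteristic polynomial is det(xI - A) = (x - 4)^3, so the eigenvalues are 4 (algebraic multiplicity 3).

For λ = 4: rank(A - 4I) = 2, rank((A - 4I)^2) = 1, rank((A - 4I)^3) = 0. The eigenspace has dimension 3 - 2 = 1, so there is 1 Jordan block; the rank sequence gives block sizes [3].

Assembling the blocks gives the Jordan form J above.

J = [[4, 1, 0], [0, 4, 1], [0, 0, 4]]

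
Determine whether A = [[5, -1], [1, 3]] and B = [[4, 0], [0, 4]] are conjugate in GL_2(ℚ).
No.

Both have characteristic polynomial (x - 4)^2, but the minimal polynomial of A is (x - 4)^2 while the minimal polynomial of B is x - 4. The minimal polynomial is a similarity invariant, so A and B are not similar.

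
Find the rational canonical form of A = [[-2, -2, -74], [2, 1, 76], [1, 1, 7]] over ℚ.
The invariant factors of A (the non-unit diagonal entries of the Smith normal form of xI - A over ℚ[x]) are (x - 5)(x - 4)(x + 3), each dividing the next. The characteristic polynomial is their product, (x - 5)(x - 4)(x + 3).

The rational canonical form is the block-diagonal matrix of companion matrices C(f_i):
R = [[0, 0, -60], [1, 0, 7], [0, 1, 6]].

R = [[0, 0, -60], [1, 0, 7], [0, 1, 6]]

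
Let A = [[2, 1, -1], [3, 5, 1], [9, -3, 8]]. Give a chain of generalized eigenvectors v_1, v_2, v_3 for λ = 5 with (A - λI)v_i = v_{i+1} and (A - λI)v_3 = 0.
v_1 = [[2, 1, -5]]^T, v_2 = [[0, 1, 0]]^T, v_3 = [[1, 0, -3]]^T

We seek v_1 ∈ ker((A - 5I)^3) \ ker((A - 5I)^2), then set v_{i+1} = (A - 5I) v_i.

One such chain is v_1 = [[2, 1, -5]]^T, v_2 = [[0, 1, 0]]^T, v_3 = [[1, 0, -3]]^T. Check: (A - 5I) v_3 = [[0, 0, 0]]^T = 0.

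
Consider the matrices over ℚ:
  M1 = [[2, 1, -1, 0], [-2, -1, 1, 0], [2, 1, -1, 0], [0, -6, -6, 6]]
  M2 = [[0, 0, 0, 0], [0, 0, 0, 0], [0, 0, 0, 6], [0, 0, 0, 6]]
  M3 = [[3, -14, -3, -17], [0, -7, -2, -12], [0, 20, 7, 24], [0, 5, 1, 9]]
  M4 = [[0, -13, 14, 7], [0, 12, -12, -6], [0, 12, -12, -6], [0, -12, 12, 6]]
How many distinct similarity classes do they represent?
3 classes: {M1, M4}, {M2}, {M3}

Characteristic polynomials: χ_{M1} = x^3(x - 6), χ_{M2} = x^3(x - 6), χ_{M3} = (x - 3)^4, χ_{M4} = x^3(x - 6).

{M1, M4}: invariant factors x, x^2(x - 6).

{M2}: invariant factors x, x, x(x - 6).

{M3}: invariant factors x - 3, (x - 3)^3.

Matrices are similar if and only if their invariant-factor lists agree; the partition into similarity classes is {M1, M4}, {M2}, {M3}.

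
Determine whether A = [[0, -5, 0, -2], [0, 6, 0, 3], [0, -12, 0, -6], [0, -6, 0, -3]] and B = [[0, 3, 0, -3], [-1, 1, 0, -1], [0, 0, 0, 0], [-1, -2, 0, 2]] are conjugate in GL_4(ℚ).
Two matrices over a field are similar if and only if they have the same invariant factors.

Both A and B have characteristic polynomial x^3(x - 3) and minimal polynomial x^2(x - 3). Computing further, both have invariant factors x, x^2(x - 3). Hence A and B are similar.

Yes.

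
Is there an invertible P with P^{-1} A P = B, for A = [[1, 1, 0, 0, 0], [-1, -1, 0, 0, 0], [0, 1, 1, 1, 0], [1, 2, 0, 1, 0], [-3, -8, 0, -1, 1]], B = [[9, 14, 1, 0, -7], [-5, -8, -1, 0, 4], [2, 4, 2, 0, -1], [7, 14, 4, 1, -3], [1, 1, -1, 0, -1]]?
Yes.

Two matrices over a field are similar if and only if they have the same invariant factors.

Both A and B have characteristic polynomial x^2(x - 1)^3 and minimal polynomial x^2(x - 1)^2. Computing further, both have invariant factors x - 1, x^2(x - 1)^2. Hence A and B are similar.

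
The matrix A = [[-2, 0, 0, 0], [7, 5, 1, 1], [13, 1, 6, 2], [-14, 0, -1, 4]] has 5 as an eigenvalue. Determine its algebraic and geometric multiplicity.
The characteristic polynomial is (x - 5)^3(x + 2), so the factor x - 5 appears with exponent 3: the algebraic multiplicity is 3.

rank(A - 5I) = 3, so the eigenspace has dimension 4 - 3 = 1: the geometric multiplicity is 1.

Since 1 < 3, A is not diagonalizable.

algebraic multiplicity 3, geometric multiplicity 1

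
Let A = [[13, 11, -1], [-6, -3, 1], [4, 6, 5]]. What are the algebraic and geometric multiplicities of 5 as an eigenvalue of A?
The characteristic polynomial is (x - 5)^3, so the factor x - 5 appears with exponent 3: the algebraic multiplicity is 3.

rank(A - 5I) = 2, so the eigenspace has dimension 3 - 2 = 1: the geometric multiplicity is 1.

Since 1 < 3, A is not diagonalizable.

algebraic multiplicity 3, geometric multiplicity 1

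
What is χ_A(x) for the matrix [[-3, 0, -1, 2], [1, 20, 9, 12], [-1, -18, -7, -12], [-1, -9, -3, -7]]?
xI - A = [[x + 3, 0, 1, -2], [-1, x - 20, -9, -12], [1, 18, x + 7, 12], [1, 9, 3, x + 7]].

Expanding det(xI - A) along the first row:
det(xI - A) = + (x + 3)·det([[x - 20, -9, -12], [18, x + 7, 12], [9, 3, x + 7]]) - (0)·det([[-1, -9, -12], [1, x + 7, 12], [1, 3, x + 7]]) + (1)·det([[-1, x - 20, -12], [1, 18, 12], [1, 9, x + 7]]) - (-2)·det([[-1, x - 20, -9], [1, 18, x + 7], [1, 9, 3]]).

Evaluating gives χ_A(x) = x^4 - 3x^3 - 14x^2 + 12x + 40 = (x - 5)(x - 2)(x + 2)^2.

χ_A(x) = (x - 5)(x - 2)(x + 2)^2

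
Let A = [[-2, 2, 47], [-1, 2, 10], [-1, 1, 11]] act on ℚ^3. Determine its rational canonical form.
R = [[0, 0, 25], [1, 0, -35], [0, 1, 11]]

The invariant factors of A (the non-unit diagonal entries of the Smith normal form of xI - A over ℚ[x]) are (x - 5)^2(x - 1), each dividing the next. The characteristic polynomial is their product, (x - 5)^2(x - 1).

The rational canonical form is the block-diagonal matrix of companion matrices C(f_i):
R = [[0, 0, 25], [1, 0, -35], [0, 1, 11]].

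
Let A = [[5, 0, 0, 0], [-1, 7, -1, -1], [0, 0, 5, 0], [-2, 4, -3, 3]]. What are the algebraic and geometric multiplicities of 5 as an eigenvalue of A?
The characteristic polynomial is (x - 5)^4, so the factor x - 5 appears with exponent 4: the algebraic multiplicity is 4.

rank(A - 5I) = 2, so the eigenspace has dimension 4 - 2 = 2: the geometric multiplicity is 2.

Since 2 < 4, A is not diagonalizable.

algebraic multiplicity 4, geometric multiplicity 2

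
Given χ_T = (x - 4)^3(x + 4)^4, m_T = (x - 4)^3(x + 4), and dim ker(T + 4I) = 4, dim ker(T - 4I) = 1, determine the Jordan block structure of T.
λ = -4: algebraic multiplicity 4 (exponent in χ_T), largest block size 1 (exponent in m_T), 4 blocks (geometric multiplicity). These force block sizes [1, 1, 1, 1].
λ = 4: algebraic multiplicity 3 (exponent in χ_T), largest block size 3 (exponent in m_T), 1 block (geometric multiplicity). This forces block sizes [3].

Jordan blocks: (-4, 1), (-4, 1), (-4, 1), (-4, 1), (4, 3)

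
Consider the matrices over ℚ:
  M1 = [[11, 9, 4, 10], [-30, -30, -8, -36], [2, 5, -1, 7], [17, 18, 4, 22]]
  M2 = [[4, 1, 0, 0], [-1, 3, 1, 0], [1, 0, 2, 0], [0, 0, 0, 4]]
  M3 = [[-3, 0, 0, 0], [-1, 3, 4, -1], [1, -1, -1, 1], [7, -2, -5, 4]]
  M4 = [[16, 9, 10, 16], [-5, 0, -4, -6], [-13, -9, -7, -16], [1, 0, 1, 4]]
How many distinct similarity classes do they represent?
Characteristic polynomials: χ_{M1} = x^2(x - 1)^2, χ_{M2} = (x - 4)(x - 3)^3, χ_{M3} = (x - 2)^3(x + 3), χ_{M4} = (x - 4)(x - 3)^3.

{M1}: invariant factors x^2(x - 1)^2.

{M2}: invariant factors (x - 4)(x - 3)^3.

{M3}: invariant factors (x - 2)^3(x + 3).

{M4}: invariant factors x - 3, (x - 4)(x - 3)^2.

Matrices are similar if and only if their invariant-factor lists agree; the partition into similarity classes is {M1}, {M2}, {M3}, {M4}.

4 classes: {M1}, {M2}, {M3}, {M4}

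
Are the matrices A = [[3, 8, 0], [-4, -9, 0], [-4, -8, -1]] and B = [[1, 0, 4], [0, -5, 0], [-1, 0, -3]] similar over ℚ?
Both have characteristic polynomial (x + 1)^2(x + 5), but the minimal polynomial of A is (x + 1)(x + 5) while the minimal polynomial of B is (x + 1)^2(x + 5). The minimal polynomial is a similarity invariant, so A and B are not similar.

No.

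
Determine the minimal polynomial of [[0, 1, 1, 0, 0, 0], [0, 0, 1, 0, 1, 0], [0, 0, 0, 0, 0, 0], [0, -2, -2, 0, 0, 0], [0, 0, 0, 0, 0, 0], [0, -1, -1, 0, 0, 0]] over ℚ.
The characteristic polynomial factors as x^6. The minimal polynomial is ∏(x - λ)^{k_λ} where k_λ is the size of the largest Jordan block at λ.

For λ = 0: rank(A) = 2, and the largest Jordan block has size 3 (the smallest k with rank(A^k) = rank(A^(k+1))).

So m_A(x) = x^3.

m_A(x) = x^3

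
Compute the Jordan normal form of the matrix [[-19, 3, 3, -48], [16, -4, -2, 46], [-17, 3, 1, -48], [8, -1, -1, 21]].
J = [[-2, 1, 0, 0], [0, -2, 0, 0], [0, 0, -2, 0], [0, 0, 0, 5]]

The characteristic polynomial is det(xI - A) = (x - 5)(x + 2)^3, so the eigenvalues are -2 (algebraic multiplicity 3), 5 (algebraic multiplicity 1).

For λ = -2: rank(A + 2I) = 2, rank((A + 2I)^2) = 1. The eigenspace has dimension 4 - 2 = 2, so there are 2 Jordan blocks; the rank sequence gives block sizes [2, 1].

For λ = 5: algebraic multiplicity 1 gives one 1×1 block.

Assembling the blocks gives the Jordan form J above.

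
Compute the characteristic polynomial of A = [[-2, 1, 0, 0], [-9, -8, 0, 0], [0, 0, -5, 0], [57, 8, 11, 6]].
xI - A = [[x + 2, -1, 0, 0], [9, x + 8, 0, 0], [0, 0, x + 5, 0], [-57, -8, -11, x - 6]].

Expanding det(xI - A) along the first row:
det(xI - A) = + (x + 2)·det([[x + 8, 0, 0], [0, x + 5, 0], [-8, -11, x - 6]]) - (-1)·det([[9, 0, 0], [0, x + 5, 0], [-57, -11, x - 6]]) + (0)·det([[9, x + 8, 0], [0, 0, 0], [-57, -8, x - 6]]) - (0)·det([[9, x + 8, 0], [0, 0, x + 5], [-57, -8, -11]]).

Evaluating gives χ_A(x) = x^4 + 9x^3 - 15x^2 - 325x - 750 = (x - 6)(x + 5)^3.

χ_A(x) = (x - 6)(x + 5)^3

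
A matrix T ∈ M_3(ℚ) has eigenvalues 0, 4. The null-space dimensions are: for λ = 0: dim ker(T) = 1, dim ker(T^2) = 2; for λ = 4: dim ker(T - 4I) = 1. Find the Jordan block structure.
Jordan blocks: (0, 2), (4, 1)

λ = 0: successive nullity increments [1, 1] count blocks of size ≥ k; block sizes are [2].
λ = 4: successive nullity increments [1] count blocks of size ≥ k; block sizes are [1].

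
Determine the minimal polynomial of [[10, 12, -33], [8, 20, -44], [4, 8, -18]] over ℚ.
The characteristic polynomial factors as (x - 4)^3. The minimal polynomial is ∏(x - λ)^{k_λ} where k_λ is the size of the largest Jordan block at λ.

For λ = 4: rank(A - 4I) = 1, and the largest Jordan block has size 2 (the smallest k with rank((A - 4I)^k) = rank((A - 4I)^(k+1))).

So m_A(x) = (x - 4)^2.

m_A(x) = (x - 4)^2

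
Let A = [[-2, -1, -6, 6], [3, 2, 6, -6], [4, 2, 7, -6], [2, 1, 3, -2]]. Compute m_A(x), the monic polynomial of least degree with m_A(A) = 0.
The characteristic polynomial factors as (x - 2)(x - 1)^3. The minimal polynomial is ∏(x - λ)^{k_λ} where k_λ is the size of the largest Jordan block at λ.

For λ = 1: rank(A - I) = 2, and the largest Jordan block has size 2 (the smallest k with rank((A - I)^k) = rank((A - I)^(k+1))).
For λ = 2: rank(A - 2I) = 3, and the largest Jordan block has size 1 (the smallest k with rank((A - 2I)^k) = rank((A - 2I)^(k+1))).

So m_A(x) = (x - 2)(x - 1)^2.

m_A(x) = (x - 2)(x - 1)^2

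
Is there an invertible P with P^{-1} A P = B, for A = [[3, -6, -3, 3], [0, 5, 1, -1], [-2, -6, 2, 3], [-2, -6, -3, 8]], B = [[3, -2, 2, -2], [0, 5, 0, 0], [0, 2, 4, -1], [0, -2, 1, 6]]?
Yes.

Two matrices over a field are similar if and only if they have the same invariant factors.

Both A and B have characteristic polynomial (x - 5)^3(x - 3) and minimal polynomial (x - 5)^2(x - 3). Computing further, both have invariant factors x - 5, (x - 5)^2(x - 3). Hence A and B are similar.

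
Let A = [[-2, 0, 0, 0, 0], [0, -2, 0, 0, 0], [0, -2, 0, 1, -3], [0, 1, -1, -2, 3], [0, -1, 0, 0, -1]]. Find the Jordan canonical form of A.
The characteristic polynomial is det(xI - A) = (x + 1)^3(x + 2)^2, so the eigenvalues are -2 (algebraic multiplicity 2), -1 (algebraic multiplicity 3).

For λ = -2: rank(A + 2I) = 3. The eigenspace has dimension 5 - 3 = 2, so there are 2 Jordan blocks; the rank sequence gives block sizes [1, 1].

For λ = -1: rank(A + I) = 3, rank((A + I)^2) = 2. The eigenspace has dimension 5 - 3 = 2, so there are 2 Jordan blocks; the rank sequence gives block sizes [2, 1].

Assembling the blocks gives the Jordan form J above.

J = [[-2, 0, 0, 0, 0], [0, -2, 0, 0, 0], [0, 0, -1, 1, 0], [0, 0, 0, -1, 0], [0, 0, 0, 0, -1]]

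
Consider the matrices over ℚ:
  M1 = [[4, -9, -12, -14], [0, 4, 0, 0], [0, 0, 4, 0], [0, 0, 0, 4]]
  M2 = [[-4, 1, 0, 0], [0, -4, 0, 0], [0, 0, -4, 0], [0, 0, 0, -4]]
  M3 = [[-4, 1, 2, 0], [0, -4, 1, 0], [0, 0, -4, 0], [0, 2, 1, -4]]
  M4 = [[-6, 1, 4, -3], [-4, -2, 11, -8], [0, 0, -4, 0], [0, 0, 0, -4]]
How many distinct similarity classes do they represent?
3 classes: {M1}, {M2}, {M3, M4}

Characteristic polynomials: χ_{M1} = (x - 4)^4, χ_{M2} = (x + 4)^4, χ_{M3} = (x + 4)^4, χ_{M4} = (x + 4)^4.

{M1}: invariant factors x - 4, x - 4, (x - 4)^2.

{M2}: invariant factors x + 4, x + 4, (x + 4)^2.

{M3, M4}: invariant factors x + 4, (x + 4)^3.

Matrices are similar if and only if their invariant-factor lists agree; the partition into similarity classes is {M1}, {M2}, {M3, M4}.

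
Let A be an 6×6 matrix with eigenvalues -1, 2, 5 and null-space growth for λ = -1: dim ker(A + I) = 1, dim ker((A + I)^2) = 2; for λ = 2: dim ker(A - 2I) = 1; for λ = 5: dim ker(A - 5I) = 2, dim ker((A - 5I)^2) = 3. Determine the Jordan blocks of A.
Jordan blocks: (-1, 2), (2, 1), (5, 2), (5, 1)

λ = -1: successive nullity increments [1, 1] count blocks of size ≥ k; block sizes are [2].
λ = 2: successive nullity increments [1] count blocks of size ≥ k; block sizes are [1].
λ = 5: successive nullity increments [2, 1] count blocks of size ≥ k; block sizes are [2, 1].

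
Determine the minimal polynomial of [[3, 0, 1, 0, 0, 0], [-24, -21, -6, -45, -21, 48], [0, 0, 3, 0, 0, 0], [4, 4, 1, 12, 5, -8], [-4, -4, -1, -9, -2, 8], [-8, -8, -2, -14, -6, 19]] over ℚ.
m_A(x) = (x - 3)^2(x + 1)

The characteristic polynomial factors as (x - 3)^5(x + 1). The minimal polynomial is ∏(x - λ)^{k_λ} where k_λ is the size of the largest Jordan block at λ.

For λ = -1: rank(A + I) = 5, and the largest Jordan block has size 1 (the smallest k with rank((A + I)^k) = rank((A + I)^(k+1))).
For λ = 3: rank(A - 3I) = 3, and the largest Jordan block has size 2 (the smallest k with rank((A - 3I)^k) = rank((A - 3I)^(k+1))).

So m_A(x) = (x - 3)^2(x + 1).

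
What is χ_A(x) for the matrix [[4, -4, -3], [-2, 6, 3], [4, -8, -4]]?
xI - A = [[x - 4, 4, 3], [2, x - 6, -3], [-4, 8, x + 4]].

Expanding det(xI - A) along the first row:
det(xI - A) = + (x - 4)·det([[x - 6, -3], [8, x + 4]]) - (4)·det([[2, -3], [-4, x + 4]]) + (3)·det([[2, x - 6], [-4, 8]]).

Evaluating gives χ_A(x) = x^3 - 6x^2 + 12x - 8 = (x - 2)^3.

χ_A(x) = (x - 2)^3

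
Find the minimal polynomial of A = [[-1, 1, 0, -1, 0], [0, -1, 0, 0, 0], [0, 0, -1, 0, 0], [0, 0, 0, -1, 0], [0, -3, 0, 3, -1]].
m_A(x) = (x + 1)^2

The characteristic polynomial factors as (x + 1)^5. The minimal polynomial is ∏(x - λ)^{k_λ} where k_λ is the size of the largest Jordan block at λ.

For λ = -1: rank(A + I) = 1, and the largest Jordan block has size 2 (the smallest k with rank((A + I)^k) = rank((A + I)^(k+1))).

So m_A(x) = (x + 1)^2.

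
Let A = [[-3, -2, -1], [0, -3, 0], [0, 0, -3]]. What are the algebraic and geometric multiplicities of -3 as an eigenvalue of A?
The characteristic polynomial is (x + 3)^3, so the factor x + 3 appears with exponent 3: the algebraic multiplicity is 3.

rank(A + 3I) = 1, so the eigenspace has dimension 3 - 1 = 2: the geometric multiplicity is 2.

Since 2 < 3, A is not diagonalizable.

algebraic multiplicity 3, geometric multiplicity 2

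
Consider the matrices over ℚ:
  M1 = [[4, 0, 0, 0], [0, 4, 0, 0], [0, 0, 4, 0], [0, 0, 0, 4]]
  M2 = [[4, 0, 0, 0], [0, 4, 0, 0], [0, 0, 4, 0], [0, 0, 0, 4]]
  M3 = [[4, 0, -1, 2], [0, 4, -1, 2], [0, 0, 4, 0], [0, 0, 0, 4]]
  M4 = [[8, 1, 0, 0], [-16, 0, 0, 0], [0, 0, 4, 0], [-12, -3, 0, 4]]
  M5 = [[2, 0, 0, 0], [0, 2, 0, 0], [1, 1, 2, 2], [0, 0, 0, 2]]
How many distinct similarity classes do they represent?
3 classes: {M1, M2}, {M3, M4}, {M5}

Characteristic polynomials: χ_{M1} = (x - 4)^4, χ_{M2} = (x - 4)^4, χ_{M3} = (x - 4)^4, χ_{M4} = (x - 4)^4, χ_{M5} = (x - 2)^4.

{M1, M2}: invariant factors x - 4, x - 4, x - 4, x - 4.

{M3, M4}: invariant factors x - 4, x - 4, (x - 4)^2.

{M5}: invariant factors x - 2, x - 2, (x - 2)^2.

Matrices are similar if and only if their invariant-factor lists agree; the partition into similarity classes is {M1, M2}, {M3, M4}, {M5}.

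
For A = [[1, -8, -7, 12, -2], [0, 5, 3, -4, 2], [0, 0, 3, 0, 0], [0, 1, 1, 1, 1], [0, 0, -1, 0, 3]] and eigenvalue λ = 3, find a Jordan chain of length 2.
v_1 = [[-1, 0, 1, 0, -1]]^T, v_2 = [[-3, 1, 0, 0, -1]]^T

We seek v_1 ∈ ker((A - 3I)^2) \ ker(A - 3I), then set v_{i+1} = (A - 3I) v_i.

One such chain is v_1 = [[-1, 0, 1, 0, -1]]^T, v_2 = [[-3, 1, 0, 0, -1]]^T. Check: (A - 3I) v_2 = [[0, 0, 0, 0, 0]]^T = 0.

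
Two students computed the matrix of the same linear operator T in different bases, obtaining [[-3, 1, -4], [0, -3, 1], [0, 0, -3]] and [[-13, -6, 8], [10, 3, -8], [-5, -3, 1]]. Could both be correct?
No.

Both have characteristic polynomial (x + 3)^3, but the minimal polynomial of A is (x + 3)^3 while the minimal polynomial of B is (x + 3)^2. The minimal polynomial is a similarity invariant, so A and B are not similar.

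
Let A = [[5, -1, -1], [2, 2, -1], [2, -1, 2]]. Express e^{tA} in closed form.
A has Jordan form J = [[3, 1, 0], [0, 3, 0], [0, 0, 3]] with A = PJP^{-1}, so e^{tA} = P e^{tJ} P^{-1}.

For a Jordan block J_k(λ), e^{tJ_k(λ)} = e^{λt} · (I + tN + t^2 N^2/2! + ... + t^{k-1} N^{k-1}/(k-1)!) where N is the nilpotent superdiagonal part.

Assembling the blocks and conjugating back gives the entries of e^{tA} as shown above.

e^{tA} = [[(2*t + 1)*e^{3*t}, -t*e^{3*t}, -t*e^{3*t}], [2*t*e^{3*t}, (1 - t)*e^{3*t}, -t*e^{3*t}], [2*t*e^{3*t}, -t*e^{3*t}, (1 - t)*e^{3*t}]]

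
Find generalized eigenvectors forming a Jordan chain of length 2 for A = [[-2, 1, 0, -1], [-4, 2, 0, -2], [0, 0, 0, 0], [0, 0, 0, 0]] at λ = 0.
v_1 = [[1, 1, 0, 0]]^T, v_2 = [[-1, -2, 0, 0]]^T

We seek v_1 ∈ ker(A^2) \ ker(A), then set v_{i+1} = A v_i.

One such chain is v_1 = [[1, 1, 0, 0]]^T, v_2 = [[-1, -2, 0, 0]]^T. Check: A v_2 = [[0, 0, 0, 0]]^T = 0.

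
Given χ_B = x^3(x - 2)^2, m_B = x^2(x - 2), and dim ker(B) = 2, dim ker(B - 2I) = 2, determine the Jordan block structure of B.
Jordan blocks: (0, 2), (0, 1), (2, 1), (2, 1)

λ = 0: algebraic multiplicity 3 (exponent in χ_B), largest block size 2 (exponent in m_B), 2 blocks (geometric multiplicity). These force block sizes [2, 1].
λ = 2: algebraic multiplicity 2 (exponent in χ_B), largest block size 1 (exponent in m_B), 2 blocks (geometric multiplicity). These force block sizes [1, 1].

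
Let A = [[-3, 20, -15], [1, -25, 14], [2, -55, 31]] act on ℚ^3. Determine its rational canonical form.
R = [[0, 0, 30], [1, 0, 13], [0, 1, 3]]

The invariant factors of A (the non-unit diagonal entries of the Smith normal form of xI - A over ℚ[x]) are (x - 6)(x^2 + 3x + 5), each dividing the next. The characteristic polynomial is their product, (x - 6)(x^2 + 3x + 5).

The rational canonical form is the block-diagonal matrix of companion matrices C(f_i):
R = [[0, 0, 30], [1, 0, 13], [0, 1, 3]].

Note the characteristic polynomial does not split into linear factors over ℚ, so A has no Jordan form over ℚ; the rational canonical form exists over any field.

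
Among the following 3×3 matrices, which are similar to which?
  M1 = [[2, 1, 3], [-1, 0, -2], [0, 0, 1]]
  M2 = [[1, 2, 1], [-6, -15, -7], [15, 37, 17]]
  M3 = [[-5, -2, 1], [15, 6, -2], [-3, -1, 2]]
Characteristic polynomials: χ_{M1} = (x - 1)^3, χ_{M2} = (x - 1)^3, χ_{M3} = (x - 1)^3.

{M1, M2, M3}: invariant factors (x - 1)^3.

Matrices are similar if and only if their invariant-factor lists agree; the partition into similarity classes is {M1, M2, M3}.

1 class: {M1, M2, M3}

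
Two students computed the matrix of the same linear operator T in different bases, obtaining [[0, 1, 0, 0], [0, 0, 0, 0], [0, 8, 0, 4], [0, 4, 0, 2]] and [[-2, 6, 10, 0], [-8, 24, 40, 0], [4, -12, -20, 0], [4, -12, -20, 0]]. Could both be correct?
No.

Both have characteristic polynomial x^3(x - 2), but the minimal polynomial of A is x^2(x - 2) while the minimal polynomial of B is x(x - 2). The minimal polynomial is a similarity invariant, so A and B are not similar.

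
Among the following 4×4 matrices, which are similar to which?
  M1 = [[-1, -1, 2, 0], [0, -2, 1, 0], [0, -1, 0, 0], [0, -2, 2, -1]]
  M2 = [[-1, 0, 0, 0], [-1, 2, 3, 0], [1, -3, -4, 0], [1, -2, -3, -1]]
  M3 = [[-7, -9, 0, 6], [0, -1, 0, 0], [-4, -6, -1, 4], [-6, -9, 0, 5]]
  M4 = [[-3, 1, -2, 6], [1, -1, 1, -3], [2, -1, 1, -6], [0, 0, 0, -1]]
Characteristic polynomials: χ_{M1} = (x + 1)^4, χ_{M2} = (x + 1)^4, χ_{M3} = (x + 1)^4, χ_{M4} = (x + 1)^4.

{M1, M2, M4}: invariant factors x + 1, (x + 1)^3.

{M3}: invariant factors x + 1, x + 1, (x + 1)^2.

Matrices are similar if and only if their invariant-factor lists agree; the partition into similarity classes is {M1, M2, M4}, {M3}.

2 classes: {M1, M2, M4}, {M3}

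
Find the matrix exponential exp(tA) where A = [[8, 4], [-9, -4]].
e^{tA} = [[(6*t + 1)*e^{2*t}, 4*t*e^{2*t}], [-9*t*e^{2*t}, (1 - 6*t)*e^{2*t}]]

A has Jordan form J = [[2, 1], [0, 2]] with A = PJP^{-1}, so e^{tA} = P e^{tJ} P^{-1}.

For a Jordan block J_k(λ), e^{tJ_k(λ)} = e^{λt} · (I + tN + t^2 N^2/2! + ... + t^{k-1} N^{k-1}/(k-1)!) where N is the nilpotent superdiagonal part.

Assembling the blocks and conjugating back gives the entries of e^{tA} as shown above.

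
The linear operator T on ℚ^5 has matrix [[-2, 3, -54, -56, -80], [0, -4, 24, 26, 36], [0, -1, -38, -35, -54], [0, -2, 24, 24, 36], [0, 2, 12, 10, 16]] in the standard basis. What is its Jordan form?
J = [[-2, 1, 0, 0, 0], [0, -2, 0, 0, 0], [0, 0, -2, 1, 0], [0, 0, 0, -2, 0], [0, 0, 0, 0, 4]]

The characteristic polynomial is det(xI - A) = (x - 4)(x + 2)^4, so the eigenvalues are -2 (algebraic multiplicity 4), 4 (algebraic multiplicity 1).

For λ = -2: rank(A + 2I) = 3, rank((A + 2I)^2) = 1. The eigenspace has dimension 5 - 3 = 2, so there are 2 Jordan blocks; the rank sequence gives block sizes [2, 2].

For λ = 4: algebraic multiplicity 1 gives one 1×1 block.

Assembling the blocks gives the Jordan form J above.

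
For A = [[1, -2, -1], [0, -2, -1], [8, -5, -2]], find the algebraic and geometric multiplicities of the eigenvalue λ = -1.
algebraic multiplicity 3, geometric multiplicity 1

The characteristic polynomial is (x + 1)^3, so the factor x + 1 appears with exponent 3: the algebraic multiplicity is 3.

rank(A + I) = 2, so the eigenspace has dimension 3 - 2 = 1: the geometric multiplicity is 1.

Since 1 < 3, A is not diagonalizable.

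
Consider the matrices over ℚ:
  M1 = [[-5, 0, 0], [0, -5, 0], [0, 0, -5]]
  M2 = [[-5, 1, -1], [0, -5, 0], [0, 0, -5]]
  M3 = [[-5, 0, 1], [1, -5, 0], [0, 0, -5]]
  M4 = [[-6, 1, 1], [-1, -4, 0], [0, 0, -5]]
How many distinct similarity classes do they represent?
Characteristic polynomials: χ_{M1} = (x + 5)^3, χ_{M2} = (x + 5)^3, χ_{M3} = (x + 5)^3, χ_{M4} = (x + 5)^3.

{M1}: invariant factors x + 5, x + 5, x + 5.

{M2}: invariant factors x + 5, (x + 5)^2.

{M3, M4}: invariant factors (x + 5)^3.

Matrices are similar if and only if their invariant-factor lists agree; the partition into similarity classes is {M1}, {M2}, {M3, M4}.

3 classes: {M1}, {M2}, {M3, M4}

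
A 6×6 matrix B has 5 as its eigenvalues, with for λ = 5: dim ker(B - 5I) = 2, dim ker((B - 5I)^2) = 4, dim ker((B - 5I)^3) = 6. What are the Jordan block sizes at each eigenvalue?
λ = 5: successive nullity increments [2, 2, 2] count blocks of size ≥ k; block sizes are [3, 3].

Jordan blocks: (5, 3), (5, 3)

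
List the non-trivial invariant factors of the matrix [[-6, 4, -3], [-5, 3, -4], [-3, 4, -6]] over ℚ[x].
(x + 3)^3

The Jordan structure of A has elementary divisors (x + 3)^3. Arranging the block sizes at each eigenvalue in decreasing order and taking row products gives the invariant factors.

Invariant factors (smallest first, each dividing the next): (x + 3)^3.

Check: the last factor (x + 3)^3 is the minimal polynomial, and the product (x + 3)^3 is the characteristic polynomial.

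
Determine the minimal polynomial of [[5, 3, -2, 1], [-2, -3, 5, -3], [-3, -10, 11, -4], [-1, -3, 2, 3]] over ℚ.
m_A(x) = (x - 4)^3

The characteristic polynomial factors as (x - 4)^4. The minimal polynomial is ∏(x - λ)^{k_λ} where k_λ is the size of the largest Jordan block at λ.

For λ = 4: rank(A - 4I) = 2, and the largest Jordan block has size 3 (the smallest k with rank((A - 4I)^k) = rank((A - 4I)^(k+1))).

So m_A(x) = (x - 4)^3.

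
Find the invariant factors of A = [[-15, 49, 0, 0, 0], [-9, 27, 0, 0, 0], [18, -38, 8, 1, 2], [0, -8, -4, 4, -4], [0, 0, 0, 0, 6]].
x - 6, (x - 6)^2, (x - 6)^2

The Jordan structure of A has elementary divisors (x - 6)^2, (x - 6)^2, (x - 6). Arranging the block sizes at each eigenvalue in decreasing order and taking row products gives the invariant factors.

Invariant factors (smallest first, each dividing the next): x - 6, (x - 6)^2, (x - 6)^2.

Check: the last factor (x - 6)^2 is the minimal polynomial, and the product (x - 6)^5 is the characteristic polynomial.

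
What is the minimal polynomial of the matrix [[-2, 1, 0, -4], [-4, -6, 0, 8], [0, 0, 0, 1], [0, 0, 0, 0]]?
The characteristic polynomial factors as x^2(x + 4)^2. The minimal polynomial is ∏(x - λ)^{k_λ} where k_λ is the size of the largest Jordan block at λ.

For λ = -4: rank(A + 4I) = 3, and the largest Jordan block has size 2 (the smallest k with rank((A + 4I)^k) = rank((A + 4I)^(k+1))).
For λ = 0: rank(A) = 3, and the largest Jordan block has size 2 (the smallest k with rank(A^k) = rank(A^(k+1))).

So m_A(x) = x^2(x + 4)^2.

m_A(x) = x^2(x + 4)^2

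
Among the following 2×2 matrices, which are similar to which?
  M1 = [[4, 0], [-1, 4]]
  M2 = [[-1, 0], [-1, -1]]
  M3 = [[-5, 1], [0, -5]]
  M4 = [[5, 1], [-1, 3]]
3 classes: {M1, M4}, {M2}, {M3}

Characteristic polynomials: χ_{M1} = (x - 4)^2, χ_{M2} = (x + 1)^2, χ_{M3} = (x + 5)^2, χ_{M4} = (x - 4)^2.

{M1, M4}: invariant factors (x - 4)^2.

{M2}: invariant factors (x + 1)^2.

{M3}: invariant factors (x + 5)^2.

Matrices are similar if and only if their invariant-factor lists agree; the partition into similarity classes is {M1, M4}, {M2}, {M3}.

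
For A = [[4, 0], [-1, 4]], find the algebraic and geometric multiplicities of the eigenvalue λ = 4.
algebraic multiplicity 2, geometric multiplicity 1

The characteristic polynomial is (x - 4)^2, so the factor x - 4 appears with exponent 2: the algebraic multiplicity is 2.

rank(A - 4I) = 1, so the eigenspace has dimension 2 - 1 = 1: the geometric multiplicity is 1.

Since 1 < 2, A is not diagonalizable.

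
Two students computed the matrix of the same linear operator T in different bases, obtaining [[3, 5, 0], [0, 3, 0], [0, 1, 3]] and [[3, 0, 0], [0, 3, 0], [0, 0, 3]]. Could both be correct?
No.

Both have characteristic polynomial (x - 3)^3, but the minimal polynomial of A is (x - 3)^2 while the minimal polynomial of B is x - 3. The minimal polynomial is a similarity invariant, so A and B are not similar.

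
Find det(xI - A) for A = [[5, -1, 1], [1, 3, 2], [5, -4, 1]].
xI - A = [[x - 5, 1, -1], [-1, x - 3, -2], [-5, 4, x - 1]].

Expanding det(xI - A) along the first row:
det(xI - A) = + (x - 5)·det([[x - 3, -2], [4, x - 1]]) - (1)·det([[-1, -2], [-5, x - 1]]) + (-1)·det([[-1, x - 3], [-5, 4]]).

Evaluating gives χ_A(x) = x^3 - 9x^2 + 27x - 27 = (x - 3)^3.

χ_A(x) = (x - 3)^3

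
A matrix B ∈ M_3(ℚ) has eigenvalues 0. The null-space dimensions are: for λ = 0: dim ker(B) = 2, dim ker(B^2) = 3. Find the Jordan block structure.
Jordan blocks: (0, 2), (0, 1)

λ = 0: successive nullity increments [2, 1] count blocks of size ≥ k; block sizes are [2, 1].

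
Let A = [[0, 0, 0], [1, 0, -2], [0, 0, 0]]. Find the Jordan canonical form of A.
J = [[0, 1, 0], [0, 0, 0], [0, 0, 0]]

The characteristic polynomial is det(xI - A) = x^3, so the eigenvalues are 0 (algebraic multiplicity 3).

For λ = 0: rank(A) = 1, rank(A^2) = 0. The eigenspace has dimension 3 - 1 = 2, so there are 2 Jordan blocks; the rank sequence gives block sizes [2, 1].

Assembling the blocks gives the Jordan form J above.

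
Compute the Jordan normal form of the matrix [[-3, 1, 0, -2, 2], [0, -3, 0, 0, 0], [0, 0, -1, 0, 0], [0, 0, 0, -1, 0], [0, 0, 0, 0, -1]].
The characteristic polynomial is det(xI - A) = (x + 1)^3(x + 3)^2, so the eigenvalues are -3 (algebraic multiplicity 2), -1 (algebraic multiplicity 3).

For λ = -3: rank(A + 3I) = 4, rank((A + 3I)^2) = 3. The eigenspace has dimension 5 - 4 = 1, so there is 1 Jordan block; the rank sequence gives block sizes [2].

For λ = -1: rank(A + I) = 2. The eigenspace has dimension 5 - 2 = 3, so there are 3 Jordan blocks; the rank sequence gives block sizes [1, 1, 1].

Assembling the blocks gives the Jordan form J above.

J = [[-3, 1, 0, 0, 0], [0, -3, 0, 0, 0], [0, 0, -1, 0, 0], [0, 0, 0, -1, 0], [0, 0, 0, 0, -1]]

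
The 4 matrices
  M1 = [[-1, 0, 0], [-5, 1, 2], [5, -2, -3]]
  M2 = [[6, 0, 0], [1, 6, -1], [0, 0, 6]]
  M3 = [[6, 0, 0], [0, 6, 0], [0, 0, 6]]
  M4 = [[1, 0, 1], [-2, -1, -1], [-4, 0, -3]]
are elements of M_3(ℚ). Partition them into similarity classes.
3 classes: {M1, M4}, {M2}, {M3}

Characteristic polynomials: χ_{M1} = (x + 1)^3, χ_{M2} = (x - 6)^3, χ_{M3} = (x - 6)^3, χ_{M4} = (x + 1)^3.

{M1, M4}: invariant factors x + 1, (x + 1)^2.

{M2}: invariant factors x - 6, (x - 6)^2.

{M3}: invariant factors x - 6, x - 6, x - 6.

Matrices are similar if and only if their invariant-factor lists agree; the partition into similarity classes is {M1, M4}, {M2}, {M3}.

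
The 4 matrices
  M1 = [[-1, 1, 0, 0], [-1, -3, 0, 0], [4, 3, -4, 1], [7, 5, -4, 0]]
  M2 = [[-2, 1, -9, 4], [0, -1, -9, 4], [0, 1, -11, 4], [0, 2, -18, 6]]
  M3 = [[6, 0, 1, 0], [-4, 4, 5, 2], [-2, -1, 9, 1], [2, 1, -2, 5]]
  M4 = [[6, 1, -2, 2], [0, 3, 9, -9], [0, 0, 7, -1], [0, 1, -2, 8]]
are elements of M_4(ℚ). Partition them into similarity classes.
3 classes: {M1}, {M2}, {M3, M4}

Characteristic polynomials: χ_{M1} = (x + 2)^4, χ_{M2} = (x + 2)^4, χ_{M3} = (x - 6)^4, χ_{M4} = (x - 6)^4.

{M1}: invariant factors (x + 2)^2, (x + 2)^2.

{M2}: invariant factors x + 2, x + 2, (x + 2)^2.

{M3, M4}: invariant factors x - 6, (x - 6)^3.

Matrices are similar if and only if their invariant-factor lists agree; the partition into similarity classes is {M1}, {M2}, {M3, M4}.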